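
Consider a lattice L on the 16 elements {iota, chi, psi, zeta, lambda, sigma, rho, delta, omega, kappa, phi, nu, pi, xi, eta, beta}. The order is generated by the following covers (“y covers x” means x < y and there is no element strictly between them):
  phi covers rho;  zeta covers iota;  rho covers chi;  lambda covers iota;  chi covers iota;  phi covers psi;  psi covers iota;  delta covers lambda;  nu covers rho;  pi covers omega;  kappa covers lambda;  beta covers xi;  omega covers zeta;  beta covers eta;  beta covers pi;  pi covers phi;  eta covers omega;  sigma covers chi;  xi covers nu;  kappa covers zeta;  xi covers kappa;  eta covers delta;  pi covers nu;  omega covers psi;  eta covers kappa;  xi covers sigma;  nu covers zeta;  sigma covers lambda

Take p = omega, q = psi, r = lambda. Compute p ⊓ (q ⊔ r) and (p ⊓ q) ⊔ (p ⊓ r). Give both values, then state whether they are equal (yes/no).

omega; psi; no

q ⊔ r = eta, so p ⊓ (q ⊔ r) = omega ⊓ eta = omega.
p ⊓ q = psi and p ⊓ r = iota, so (p ⊓ q) ⊔ (p ⊓ r) = psi ⊔ iota = psi.
Equal: no.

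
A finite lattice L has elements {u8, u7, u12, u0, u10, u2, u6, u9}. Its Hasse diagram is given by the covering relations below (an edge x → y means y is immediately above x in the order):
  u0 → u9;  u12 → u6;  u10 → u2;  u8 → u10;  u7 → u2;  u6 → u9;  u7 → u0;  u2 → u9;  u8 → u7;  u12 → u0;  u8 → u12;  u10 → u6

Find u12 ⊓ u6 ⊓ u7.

u8

Common lower bounds of {u12, u6, u7}: u8.
The greatest among these is u8.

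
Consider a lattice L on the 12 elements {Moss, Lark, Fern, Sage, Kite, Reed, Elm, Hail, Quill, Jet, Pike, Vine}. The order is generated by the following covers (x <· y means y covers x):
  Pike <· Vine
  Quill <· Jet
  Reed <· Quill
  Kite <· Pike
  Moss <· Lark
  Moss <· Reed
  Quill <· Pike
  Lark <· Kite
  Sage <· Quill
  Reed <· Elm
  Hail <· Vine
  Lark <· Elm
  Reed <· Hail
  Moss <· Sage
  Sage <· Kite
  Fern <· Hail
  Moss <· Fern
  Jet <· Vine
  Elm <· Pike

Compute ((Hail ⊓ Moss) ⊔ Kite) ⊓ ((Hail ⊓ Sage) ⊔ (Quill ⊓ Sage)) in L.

Sage

Hail ∧ Moss = Moss
Moss ∨ Kite = Kite
Hail ∧ Sage = Moss
Quill ∧ Sage = Sage
Moss ∨ Sage = Sage
Kite ∧ Sage = Sage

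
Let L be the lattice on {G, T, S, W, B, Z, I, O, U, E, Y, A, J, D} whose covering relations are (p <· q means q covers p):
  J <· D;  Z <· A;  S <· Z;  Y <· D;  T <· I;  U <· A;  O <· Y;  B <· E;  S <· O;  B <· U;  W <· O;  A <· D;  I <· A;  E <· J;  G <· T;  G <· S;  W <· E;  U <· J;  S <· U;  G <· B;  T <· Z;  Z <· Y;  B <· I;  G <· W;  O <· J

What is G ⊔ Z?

Z

Common upper bounds of {G, Z}: A, D, Y, Z.
The least among these is Z.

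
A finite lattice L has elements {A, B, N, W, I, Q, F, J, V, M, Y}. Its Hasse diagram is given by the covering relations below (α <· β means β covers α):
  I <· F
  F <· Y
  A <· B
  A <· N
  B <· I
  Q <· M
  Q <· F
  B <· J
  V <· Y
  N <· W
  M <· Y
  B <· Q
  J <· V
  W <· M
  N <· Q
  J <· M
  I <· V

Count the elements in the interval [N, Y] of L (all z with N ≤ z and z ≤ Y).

The interval [N, Y] = {F, M, N, Q, W, Y}, which has 6 elements.

6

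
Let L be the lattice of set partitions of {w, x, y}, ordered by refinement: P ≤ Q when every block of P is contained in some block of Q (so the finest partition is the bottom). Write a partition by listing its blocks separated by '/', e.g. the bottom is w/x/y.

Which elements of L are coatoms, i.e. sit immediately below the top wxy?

The coatoms are exactly the elements covered by wxy: w/xy, wx/y, wy/x.

w/xy, wx/y, wy/x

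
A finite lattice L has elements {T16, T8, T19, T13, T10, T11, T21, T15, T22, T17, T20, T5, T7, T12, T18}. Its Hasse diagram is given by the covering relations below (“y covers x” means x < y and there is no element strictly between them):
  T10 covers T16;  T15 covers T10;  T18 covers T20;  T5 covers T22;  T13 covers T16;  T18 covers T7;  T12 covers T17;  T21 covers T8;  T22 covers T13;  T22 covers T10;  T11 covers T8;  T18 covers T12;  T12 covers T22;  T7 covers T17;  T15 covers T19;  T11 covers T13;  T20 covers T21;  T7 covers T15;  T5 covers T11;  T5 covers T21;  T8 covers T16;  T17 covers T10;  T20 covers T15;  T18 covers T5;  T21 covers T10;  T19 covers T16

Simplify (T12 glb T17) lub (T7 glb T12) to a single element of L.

T12 ∧ T17 = T17
T7 ∧ T12 = T17
T17 ∨ T17 = T17

T17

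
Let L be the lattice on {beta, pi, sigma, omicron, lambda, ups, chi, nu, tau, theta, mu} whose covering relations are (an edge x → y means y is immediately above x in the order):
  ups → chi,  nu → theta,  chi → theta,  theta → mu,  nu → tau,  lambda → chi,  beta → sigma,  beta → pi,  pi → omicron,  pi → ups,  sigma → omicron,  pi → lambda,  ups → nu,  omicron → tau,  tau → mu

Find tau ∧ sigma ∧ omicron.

Common lower bounds of {tau, sigma, omicron}: beta, sigma.
The greatest among these is sigma.

sigma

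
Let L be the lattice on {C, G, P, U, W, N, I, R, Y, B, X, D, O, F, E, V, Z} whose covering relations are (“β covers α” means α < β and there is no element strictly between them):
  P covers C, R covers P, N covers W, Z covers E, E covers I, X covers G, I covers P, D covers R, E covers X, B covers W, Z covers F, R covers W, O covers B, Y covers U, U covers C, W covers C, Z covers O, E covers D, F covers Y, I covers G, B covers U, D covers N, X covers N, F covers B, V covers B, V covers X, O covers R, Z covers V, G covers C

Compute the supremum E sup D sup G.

Common upper bounds of {E, D, G}: E, Z.
The least among these is E.

E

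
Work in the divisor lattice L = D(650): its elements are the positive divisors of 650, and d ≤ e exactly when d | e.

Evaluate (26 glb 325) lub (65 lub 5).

65

26 ∧ 325 = 13
65 ∨ 5 = 65
13 ∨ 65 = 65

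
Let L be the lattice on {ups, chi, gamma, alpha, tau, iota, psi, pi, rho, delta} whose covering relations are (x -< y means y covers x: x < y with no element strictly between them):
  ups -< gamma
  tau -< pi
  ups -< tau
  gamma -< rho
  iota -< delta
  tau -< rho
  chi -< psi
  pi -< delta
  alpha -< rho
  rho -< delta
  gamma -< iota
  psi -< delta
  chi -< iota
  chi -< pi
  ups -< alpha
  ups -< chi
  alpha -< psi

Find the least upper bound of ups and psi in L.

psi

Common upper bounds of {ups, psi}: delta, psi.
The least among these is psi.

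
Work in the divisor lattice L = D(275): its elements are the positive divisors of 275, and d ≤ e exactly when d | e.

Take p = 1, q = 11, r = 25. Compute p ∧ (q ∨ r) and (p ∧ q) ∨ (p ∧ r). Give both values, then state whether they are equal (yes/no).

1; 1; yes

q ∨ r = 275, so p ∧ (q ∨ r) = 1 ∧ 275 = 1.
p ∧ q = 1 and p ∧ r = 1, so (p ∧ q) ∨ (p ∧ r) = 1 ∨ 1 = 1.
Equal: yes.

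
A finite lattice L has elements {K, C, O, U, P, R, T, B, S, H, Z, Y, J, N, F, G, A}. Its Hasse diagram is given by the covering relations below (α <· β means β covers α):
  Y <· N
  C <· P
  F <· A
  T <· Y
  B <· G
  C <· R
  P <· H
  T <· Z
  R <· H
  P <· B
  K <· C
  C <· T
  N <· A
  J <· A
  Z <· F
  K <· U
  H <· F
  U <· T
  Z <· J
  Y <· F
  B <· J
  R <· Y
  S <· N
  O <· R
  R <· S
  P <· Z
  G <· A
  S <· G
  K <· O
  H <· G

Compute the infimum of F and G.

H

Common lower bounds of {F, G}: C, H, K, O, P, R.
The greatest among these is H.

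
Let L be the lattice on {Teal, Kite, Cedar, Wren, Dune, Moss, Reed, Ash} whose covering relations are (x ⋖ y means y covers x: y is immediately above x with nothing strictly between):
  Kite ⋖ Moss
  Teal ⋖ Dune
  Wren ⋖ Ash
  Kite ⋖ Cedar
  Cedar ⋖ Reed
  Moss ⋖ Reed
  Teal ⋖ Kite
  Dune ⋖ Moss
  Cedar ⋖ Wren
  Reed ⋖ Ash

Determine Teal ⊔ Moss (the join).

Moss

Common upper bounds of {Teal, Moss}: Ash, Moss, Reed.
The least among these is Moss.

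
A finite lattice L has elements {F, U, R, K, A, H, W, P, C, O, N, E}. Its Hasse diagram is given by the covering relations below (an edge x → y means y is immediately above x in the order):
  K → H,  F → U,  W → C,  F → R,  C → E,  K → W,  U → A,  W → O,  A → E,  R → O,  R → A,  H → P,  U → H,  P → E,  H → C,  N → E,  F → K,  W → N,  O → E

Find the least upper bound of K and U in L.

H

Common upper bounds of {K, U}: C, E, H, P.
The least among these is H.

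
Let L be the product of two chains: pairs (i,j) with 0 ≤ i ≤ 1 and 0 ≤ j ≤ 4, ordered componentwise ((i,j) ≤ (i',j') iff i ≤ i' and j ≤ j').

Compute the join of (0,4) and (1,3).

Common upper bounds of {(0,4), (1,3)}: (1,4).
The least among these is (1,4).

(1,4)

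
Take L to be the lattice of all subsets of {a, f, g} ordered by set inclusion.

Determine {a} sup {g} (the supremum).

{a,g}

Under ⊆, join is union: {a} ∪ {g} = {a,g}.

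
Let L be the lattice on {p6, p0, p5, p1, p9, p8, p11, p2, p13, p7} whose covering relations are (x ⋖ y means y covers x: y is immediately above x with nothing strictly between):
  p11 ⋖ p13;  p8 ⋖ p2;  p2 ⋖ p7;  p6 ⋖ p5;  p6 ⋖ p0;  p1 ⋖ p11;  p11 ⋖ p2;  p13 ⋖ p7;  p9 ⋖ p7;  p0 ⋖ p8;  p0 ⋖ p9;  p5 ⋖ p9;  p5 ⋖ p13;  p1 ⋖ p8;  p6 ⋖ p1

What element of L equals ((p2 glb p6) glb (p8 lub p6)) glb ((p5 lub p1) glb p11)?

p6

p2 ∧ p6 = p6
p8 ∨ p6 = p8
p6 ∧ p8 = p6
p5 ∨ p1 = p13
p13 ∧ p11 = p11
p6 ∧ p11 = p6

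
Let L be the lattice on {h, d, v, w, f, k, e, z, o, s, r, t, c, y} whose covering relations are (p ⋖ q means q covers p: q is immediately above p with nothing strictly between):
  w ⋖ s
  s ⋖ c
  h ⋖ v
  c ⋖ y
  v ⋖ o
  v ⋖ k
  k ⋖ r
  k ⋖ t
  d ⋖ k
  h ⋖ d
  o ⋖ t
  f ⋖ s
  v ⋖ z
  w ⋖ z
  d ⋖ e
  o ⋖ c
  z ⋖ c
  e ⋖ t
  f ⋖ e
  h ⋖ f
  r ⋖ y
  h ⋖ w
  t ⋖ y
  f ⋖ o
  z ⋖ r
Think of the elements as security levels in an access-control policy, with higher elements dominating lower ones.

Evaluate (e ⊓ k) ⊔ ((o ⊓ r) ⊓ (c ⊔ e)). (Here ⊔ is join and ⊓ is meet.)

k

e ∧ k = d
o ∧ r = v
c ∨ e = y
v ∧ y = v
d ∨ v = k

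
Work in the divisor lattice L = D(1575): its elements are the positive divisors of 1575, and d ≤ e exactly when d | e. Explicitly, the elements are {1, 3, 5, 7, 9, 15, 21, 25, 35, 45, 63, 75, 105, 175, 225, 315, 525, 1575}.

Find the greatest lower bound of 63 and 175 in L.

Common lower bounds of {63, 175}: 1, 7.
The greatest among these is 7.

7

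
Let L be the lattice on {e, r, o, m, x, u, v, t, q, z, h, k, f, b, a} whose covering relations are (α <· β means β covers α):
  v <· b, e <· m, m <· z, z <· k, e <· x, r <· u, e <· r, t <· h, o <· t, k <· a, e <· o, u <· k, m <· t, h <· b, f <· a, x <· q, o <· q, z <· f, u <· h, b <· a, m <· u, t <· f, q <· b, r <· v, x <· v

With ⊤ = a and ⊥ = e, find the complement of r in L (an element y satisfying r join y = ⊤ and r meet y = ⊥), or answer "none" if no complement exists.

f

Need y with r ∨ y = a and r ∧ y = e.
Checking each element gives: f.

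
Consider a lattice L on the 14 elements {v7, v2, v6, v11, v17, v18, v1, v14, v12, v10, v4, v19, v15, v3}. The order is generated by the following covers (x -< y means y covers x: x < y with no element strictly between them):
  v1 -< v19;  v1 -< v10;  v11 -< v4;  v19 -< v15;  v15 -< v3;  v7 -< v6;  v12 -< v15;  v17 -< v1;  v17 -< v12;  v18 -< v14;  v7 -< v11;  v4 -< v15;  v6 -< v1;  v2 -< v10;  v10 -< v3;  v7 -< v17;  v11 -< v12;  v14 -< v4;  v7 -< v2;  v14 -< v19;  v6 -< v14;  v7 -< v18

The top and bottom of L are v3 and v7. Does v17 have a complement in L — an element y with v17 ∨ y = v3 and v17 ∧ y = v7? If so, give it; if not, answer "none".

For every candidate y, either v17 ∨ y ≠ v3 or v17 ∧ y ≠ v7; no complement exists.

none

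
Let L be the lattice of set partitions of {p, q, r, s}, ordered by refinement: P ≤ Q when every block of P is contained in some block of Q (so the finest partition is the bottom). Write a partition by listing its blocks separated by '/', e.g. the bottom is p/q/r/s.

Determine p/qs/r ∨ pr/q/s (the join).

pr/qs

The join of p/qs/r and pr/q/s merges any blocks that overlap across the partitions, giving pr/qs.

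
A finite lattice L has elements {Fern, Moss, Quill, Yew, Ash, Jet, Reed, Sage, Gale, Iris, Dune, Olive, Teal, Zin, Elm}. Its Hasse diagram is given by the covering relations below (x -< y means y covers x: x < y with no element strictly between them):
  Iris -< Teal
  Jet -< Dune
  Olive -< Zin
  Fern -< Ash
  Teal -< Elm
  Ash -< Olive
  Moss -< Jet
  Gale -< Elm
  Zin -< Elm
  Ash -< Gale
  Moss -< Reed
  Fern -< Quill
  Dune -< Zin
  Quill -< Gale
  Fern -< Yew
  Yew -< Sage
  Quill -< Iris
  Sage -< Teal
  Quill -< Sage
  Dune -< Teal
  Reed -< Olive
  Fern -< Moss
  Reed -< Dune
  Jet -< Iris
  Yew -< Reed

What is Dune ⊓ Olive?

Common lower bounds of {Dune, Olive}: Fern, Moss, Reed, Yew.
The greatest among these is Reed.

Reed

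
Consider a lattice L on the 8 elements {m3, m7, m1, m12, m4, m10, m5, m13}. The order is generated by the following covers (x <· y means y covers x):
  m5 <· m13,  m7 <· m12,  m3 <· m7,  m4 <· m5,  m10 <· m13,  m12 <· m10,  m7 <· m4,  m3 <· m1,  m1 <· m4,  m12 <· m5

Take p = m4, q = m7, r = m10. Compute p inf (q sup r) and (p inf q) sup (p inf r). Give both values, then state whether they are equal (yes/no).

m7; m7; yes

q sup r = m10, so p inf (q sup r) = m4 inf m10 = m7.
p inf q = m7 and p inf r = m7, so (p inf q) sup (p inf r) = m7 sup m7 = m7.
Equal: yes.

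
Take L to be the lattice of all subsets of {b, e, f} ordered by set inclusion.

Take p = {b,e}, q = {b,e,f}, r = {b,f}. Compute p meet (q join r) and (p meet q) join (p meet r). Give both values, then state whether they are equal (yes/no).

q join r = {b,e,f}, so p meet (q join r) = {b,e} meet {b,e,f} = {b,e}.
p meet q = {b,e} and p meet r = {b}, so (p meet q) join (p meet r) = {b,e} join {b} = {b,e}.
Equal: yes.

{b,e}; {b,e}; yes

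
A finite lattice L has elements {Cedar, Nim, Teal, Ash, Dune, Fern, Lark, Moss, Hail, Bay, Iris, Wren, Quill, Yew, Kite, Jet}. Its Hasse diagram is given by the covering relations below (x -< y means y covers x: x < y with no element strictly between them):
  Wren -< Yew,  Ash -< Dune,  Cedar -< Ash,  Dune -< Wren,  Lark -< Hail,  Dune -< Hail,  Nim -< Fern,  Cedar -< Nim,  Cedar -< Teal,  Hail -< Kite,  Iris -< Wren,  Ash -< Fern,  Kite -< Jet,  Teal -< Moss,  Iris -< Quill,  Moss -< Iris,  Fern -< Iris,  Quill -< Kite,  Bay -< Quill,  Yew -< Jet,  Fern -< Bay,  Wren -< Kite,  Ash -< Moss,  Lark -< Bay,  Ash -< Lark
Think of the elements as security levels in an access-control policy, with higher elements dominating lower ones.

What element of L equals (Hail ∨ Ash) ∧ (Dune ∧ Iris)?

Ash

Hail ∨ Ash = Hail
Dune ∧ Iris = Ash
Hail ∧ Ash = Ash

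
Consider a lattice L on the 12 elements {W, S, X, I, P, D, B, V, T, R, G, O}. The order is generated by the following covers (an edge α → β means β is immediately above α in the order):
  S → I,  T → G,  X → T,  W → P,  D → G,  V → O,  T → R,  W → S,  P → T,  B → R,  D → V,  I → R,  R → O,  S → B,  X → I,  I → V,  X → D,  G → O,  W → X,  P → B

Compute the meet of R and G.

T

Common lower bounds of {R, G}: P, T, W, X.
The greatest among these is T.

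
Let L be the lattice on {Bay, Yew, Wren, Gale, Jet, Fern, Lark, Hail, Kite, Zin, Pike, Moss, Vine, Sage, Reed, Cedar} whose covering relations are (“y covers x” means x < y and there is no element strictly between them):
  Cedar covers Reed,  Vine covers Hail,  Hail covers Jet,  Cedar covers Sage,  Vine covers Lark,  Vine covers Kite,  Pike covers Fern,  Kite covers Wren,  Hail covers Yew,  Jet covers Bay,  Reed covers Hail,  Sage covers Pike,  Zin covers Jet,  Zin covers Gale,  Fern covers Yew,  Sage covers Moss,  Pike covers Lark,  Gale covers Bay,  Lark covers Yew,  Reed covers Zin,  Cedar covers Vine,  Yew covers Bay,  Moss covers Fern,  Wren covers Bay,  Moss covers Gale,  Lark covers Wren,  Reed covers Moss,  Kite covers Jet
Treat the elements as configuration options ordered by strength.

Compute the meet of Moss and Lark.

Common lower bounds of {Moss, Lark}: Bay, Yew.
The greatest among these is Yew.

Yew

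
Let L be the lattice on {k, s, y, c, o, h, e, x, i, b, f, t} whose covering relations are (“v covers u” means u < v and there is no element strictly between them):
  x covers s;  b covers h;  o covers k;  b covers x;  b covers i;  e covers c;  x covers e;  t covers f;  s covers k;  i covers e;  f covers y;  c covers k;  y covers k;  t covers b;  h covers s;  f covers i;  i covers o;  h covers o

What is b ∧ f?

Common lower bounds of {b, f}: c, e, i, k, o.
The greatest among these is i.

i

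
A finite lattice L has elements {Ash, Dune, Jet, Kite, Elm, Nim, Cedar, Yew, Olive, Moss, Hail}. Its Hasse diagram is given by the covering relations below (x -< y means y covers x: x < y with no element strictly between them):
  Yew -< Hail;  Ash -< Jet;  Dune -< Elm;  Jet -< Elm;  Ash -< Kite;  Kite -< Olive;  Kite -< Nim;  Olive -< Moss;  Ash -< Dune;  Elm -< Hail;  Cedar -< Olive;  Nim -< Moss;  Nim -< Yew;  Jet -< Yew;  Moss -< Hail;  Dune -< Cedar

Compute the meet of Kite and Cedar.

Common lower bounds of {Kite, Cedar}: Ash.
The greatest among these is Ash.

Ash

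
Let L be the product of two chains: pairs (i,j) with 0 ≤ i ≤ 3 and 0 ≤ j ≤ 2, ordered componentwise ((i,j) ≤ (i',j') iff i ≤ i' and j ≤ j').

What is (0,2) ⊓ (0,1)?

In a product of chains, the meet is componentwise min, giving (0,1).

(0,1)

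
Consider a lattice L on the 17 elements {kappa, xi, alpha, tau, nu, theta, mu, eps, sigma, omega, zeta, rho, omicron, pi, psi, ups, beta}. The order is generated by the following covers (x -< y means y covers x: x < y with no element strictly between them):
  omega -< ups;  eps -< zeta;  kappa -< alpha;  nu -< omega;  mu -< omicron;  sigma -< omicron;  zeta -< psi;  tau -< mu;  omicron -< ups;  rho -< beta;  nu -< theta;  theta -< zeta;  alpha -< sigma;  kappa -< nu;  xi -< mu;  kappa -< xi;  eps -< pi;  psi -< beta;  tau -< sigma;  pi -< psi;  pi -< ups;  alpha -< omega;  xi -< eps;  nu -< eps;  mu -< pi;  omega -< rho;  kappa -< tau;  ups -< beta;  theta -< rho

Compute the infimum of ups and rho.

Common lower bounds of {ups, rho}: alpha, kappa, nu, omega.
The greatest among these is omega.

omega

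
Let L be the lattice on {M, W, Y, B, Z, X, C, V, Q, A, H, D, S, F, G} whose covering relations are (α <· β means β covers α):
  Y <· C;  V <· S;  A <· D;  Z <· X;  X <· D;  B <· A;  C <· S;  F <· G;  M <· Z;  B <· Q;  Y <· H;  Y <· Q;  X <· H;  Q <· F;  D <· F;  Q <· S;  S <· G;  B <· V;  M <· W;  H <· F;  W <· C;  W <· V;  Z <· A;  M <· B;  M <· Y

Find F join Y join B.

F

Common upper bounds of {F, Y, B}: F, G.
The least among these is F.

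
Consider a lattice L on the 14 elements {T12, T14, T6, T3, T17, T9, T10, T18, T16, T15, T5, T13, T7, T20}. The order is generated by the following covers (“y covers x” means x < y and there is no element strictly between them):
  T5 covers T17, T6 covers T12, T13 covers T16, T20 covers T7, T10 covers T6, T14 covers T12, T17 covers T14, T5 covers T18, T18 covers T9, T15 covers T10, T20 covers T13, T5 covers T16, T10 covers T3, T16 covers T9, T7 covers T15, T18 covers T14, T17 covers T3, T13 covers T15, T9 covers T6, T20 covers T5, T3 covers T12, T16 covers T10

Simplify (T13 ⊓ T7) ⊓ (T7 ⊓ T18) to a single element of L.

T13 ∧ T7 = T15
T7 ∧ T18 = T6
T15 ∧ T6 = T6

T6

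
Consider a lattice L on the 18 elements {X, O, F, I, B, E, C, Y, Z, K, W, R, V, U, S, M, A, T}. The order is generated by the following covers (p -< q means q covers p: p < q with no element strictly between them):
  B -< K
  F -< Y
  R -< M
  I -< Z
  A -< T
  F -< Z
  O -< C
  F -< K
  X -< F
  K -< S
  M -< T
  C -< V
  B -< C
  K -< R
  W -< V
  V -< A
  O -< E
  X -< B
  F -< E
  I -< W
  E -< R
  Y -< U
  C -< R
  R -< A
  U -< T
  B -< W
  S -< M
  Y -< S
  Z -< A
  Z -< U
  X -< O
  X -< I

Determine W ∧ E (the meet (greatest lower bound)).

Common lower bounds of {W, E}: X.
The greatest among these is X.

X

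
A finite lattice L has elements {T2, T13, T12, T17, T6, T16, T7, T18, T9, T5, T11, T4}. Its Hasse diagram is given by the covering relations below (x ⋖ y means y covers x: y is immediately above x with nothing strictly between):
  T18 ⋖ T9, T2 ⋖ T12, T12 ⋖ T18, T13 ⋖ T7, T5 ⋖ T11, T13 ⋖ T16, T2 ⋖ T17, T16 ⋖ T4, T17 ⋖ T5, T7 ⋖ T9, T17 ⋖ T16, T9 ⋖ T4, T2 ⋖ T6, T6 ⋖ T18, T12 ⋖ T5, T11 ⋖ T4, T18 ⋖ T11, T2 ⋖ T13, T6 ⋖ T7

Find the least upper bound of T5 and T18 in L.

Common upper bounds of {T5, T18}: T11, T4.
The least among these is T11.

T11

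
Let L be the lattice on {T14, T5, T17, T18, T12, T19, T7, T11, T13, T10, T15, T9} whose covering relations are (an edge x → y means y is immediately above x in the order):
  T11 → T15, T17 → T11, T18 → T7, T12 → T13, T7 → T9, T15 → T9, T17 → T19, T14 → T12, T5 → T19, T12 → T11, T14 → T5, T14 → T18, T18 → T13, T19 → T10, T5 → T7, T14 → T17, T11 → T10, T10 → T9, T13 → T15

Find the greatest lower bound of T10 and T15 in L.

T11

Common lower bounds of {T10, T15}: T11, T12, T14, T17.
The greatest among these is T11.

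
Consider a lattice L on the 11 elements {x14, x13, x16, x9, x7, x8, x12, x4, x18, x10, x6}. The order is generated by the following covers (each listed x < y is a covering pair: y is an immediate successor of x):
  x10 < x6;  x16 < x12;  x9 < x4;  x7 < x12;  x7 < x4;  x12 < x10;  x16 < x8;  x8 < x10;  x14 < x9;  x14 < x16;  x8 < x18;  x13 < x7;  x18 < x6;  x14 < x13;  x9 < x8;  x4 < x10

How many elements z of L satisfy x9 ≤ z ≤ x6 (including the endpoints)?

6

The interval [x9, x6] = {x10, x18, x4, x6, x8, x9}, which has 6 elements.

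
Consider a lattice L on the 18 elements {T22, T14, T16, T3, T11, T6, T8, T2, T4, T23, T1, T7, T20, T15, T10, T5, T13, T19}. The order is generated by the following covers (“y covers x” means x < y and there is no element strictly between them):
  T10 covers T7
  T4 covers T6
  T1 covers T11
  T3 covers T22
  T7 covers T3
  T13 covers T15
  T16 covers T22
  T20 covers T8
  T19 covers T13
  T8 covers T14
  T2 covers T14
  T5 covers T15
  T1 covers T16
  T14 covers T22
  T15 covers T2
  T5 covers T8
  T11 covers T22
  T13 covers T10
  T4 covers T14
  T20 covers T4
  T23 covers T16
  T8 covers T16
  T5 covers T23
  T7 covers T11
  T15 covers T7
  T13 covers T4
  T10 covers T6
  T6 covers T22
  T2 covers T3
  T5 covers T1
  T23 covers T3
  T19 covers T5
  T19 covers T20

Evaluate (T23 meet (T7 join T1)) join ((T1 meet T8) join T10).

T7 ∨ T1 = T5
T23 ∧ T5 = T23
T1 ∧ T8 = T16
T16 ∨ T10 = T19
T23 ∨ T19 = T19

T19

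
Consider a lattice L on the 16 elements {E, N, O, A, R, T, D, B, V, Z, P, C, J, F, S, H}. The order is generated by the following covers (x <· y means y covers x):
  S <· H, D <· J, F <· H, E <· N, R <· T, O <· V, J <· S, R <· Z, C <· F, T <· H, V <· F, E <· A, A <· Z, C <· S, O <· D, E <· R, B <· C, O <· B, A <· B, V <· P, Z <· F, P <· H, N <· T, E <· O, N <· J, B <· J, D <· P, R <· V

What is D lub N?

Common upper bounds of {D, N}: H, J, S.
The least among these is J.

J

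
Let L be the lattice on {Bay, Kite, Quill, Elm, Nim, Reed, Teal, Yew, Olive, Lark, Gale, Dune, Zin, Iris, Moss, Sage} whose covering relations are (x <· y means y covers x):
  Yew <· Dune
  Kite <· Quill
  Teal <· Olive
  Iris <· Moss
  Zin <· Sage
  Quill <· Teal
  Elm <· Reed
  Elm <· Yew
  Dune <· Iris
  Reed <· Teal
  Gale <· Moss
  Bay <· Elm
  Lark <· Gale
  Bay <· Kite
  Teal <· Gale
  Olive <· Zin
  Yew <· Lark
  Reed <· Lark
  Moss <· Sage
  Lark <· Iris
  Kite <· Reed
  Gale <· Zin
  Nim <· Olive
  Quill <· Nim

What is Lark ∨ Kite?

Lark

Common upper bounds of {Lark, Kite}: Gale, Iris, Lark, Moss, Sage, Zin.
The least among these is Lark.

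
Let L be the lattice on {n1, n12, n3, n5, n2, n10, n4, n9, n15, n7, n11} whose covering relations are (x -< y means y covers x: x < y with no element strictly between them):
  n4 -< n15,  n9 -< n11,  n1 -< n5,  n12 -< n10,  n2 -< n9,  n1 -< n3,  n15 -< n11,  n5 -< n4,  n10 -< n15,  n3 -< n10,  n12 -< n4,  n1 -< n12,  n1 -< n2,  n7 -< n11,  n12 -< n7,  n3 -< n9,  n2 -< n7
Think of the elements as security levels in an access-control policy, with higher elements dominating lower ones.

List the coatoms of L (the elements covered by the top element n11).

The coatoms are exactly the elements covered by n11: n15, n7, n9.

n15, n7, n9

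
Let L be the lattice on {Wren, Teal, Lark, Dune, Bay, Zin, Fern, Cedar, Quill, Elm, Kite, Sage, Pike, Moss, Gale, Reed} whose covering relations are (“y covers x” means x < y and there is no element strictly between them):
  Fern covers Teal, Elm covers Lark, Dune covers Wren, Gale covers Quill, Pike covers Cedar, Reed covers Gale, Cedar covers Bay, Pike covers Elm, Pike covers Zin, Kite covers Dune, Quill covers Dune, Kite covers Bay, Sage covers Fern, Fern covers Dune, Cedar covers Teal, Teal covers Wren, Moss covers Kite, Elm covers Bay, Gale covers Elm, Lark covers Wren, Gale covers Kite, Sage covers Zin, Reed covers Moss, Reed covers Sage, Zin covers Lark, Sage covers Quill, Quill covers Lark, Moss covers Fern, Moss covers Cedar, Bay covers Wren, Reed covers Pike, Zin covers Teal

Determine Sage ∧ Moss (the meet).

Fern

Common lower bounds of {Sage, Moss}: Dune, Fern, Teal, Wren.
The greatest among these is Fern.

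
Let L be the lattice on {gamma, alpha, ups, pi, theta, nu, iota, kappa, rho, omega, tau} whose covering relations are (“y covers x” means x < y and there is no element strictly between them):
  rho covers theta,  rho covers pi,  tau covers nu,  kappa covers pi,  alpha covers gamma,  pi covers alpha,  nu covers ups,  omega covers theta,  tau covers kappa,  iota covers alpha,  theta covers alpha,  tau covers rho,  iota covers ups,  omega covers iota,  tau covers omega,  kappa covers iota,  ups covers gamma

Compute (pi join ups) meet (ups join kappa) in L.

kappa

pi ∨ ups = kappa
ups ∨ kappa = kappa
kappa ∧ kappa = kappa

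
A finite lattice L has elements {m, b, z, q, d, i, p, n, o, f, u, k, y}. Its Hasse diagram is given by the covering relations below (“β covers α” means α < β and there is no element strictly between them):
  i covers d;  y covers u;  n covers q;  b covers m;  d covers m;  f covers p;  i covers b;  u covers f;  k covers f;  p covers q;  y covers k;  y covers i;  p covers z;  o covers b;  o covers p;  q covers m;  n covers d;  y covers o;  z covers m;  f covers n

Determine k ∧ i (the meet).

Common lower bounds of {k, i}: d, m.
The greatest among these is d.

d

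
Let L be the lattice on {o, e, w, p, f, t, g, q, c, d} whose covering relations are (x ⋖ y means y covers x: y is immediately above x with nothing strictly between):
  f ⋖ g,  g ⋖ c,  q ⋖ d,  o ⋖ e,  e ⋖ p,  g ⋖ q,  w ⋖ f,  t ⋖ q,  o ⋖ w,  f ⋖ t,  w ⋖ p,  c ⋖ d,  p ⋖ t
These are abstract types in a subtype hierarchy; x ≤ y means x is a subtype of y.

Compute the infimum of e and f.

o

Common lower bounds of {e, f}: o.
The greatest among these is o.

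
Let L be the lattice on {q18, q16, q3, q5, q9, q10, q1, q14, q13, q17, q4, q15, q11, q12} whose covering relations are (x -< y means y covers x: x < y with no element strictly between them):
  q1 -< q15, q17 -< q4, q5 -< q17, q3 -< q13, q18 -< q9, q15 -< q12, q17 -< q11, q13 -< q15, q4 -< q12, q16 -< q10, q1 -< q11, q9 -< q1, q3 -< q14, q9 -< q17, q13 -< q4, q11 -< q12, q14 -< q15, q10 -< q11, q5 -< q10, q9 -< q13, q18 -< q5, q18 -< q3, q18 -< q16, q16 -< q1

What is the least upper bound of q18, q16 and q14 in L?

Common upper bounds of {q18, q16, q14}: q12, q15.
The least among these is q15.

q15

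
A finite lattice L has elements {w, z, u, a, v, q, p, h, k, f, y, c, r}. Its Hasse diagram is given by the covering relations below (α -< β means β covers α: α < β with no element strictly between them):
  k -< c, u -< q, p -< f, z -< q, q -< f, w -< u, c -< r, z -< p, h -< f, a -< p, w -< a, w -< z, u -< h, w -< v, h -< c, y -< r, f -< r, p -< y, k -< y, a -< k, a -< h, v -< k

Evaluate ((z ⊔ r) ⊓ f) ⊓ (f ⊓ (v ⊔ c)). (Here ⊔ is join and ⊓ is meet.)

z ∨ r = r
r ∧ f = f
v ∨ c = c
f ∧ c = h
f ∧ h = h

h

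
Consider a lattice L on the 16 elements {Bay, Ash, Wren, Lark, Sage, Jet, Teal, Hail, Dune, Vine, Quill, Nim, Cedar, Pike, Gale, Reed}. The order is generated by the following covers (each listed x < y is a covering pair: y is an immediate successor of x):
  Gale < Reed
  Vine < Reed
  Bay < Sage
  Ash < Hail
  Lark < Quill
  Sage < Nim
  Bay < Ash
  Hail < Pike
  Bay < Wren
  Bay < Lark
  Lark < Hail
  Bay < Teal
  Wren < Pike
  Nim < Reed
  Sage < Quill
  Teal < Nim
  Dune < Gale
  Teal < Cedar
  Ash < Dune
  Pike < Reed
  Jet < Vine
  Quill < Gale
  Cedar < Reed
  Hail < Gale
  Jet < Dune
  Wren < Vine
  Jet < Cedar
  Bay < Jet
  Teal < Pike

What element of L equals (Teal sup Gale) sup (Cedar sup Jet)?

Teal ∨ Gale = Reed
Cedar ∨ Jet = Cedar
Reed ∨ Cedar = Reed

Reed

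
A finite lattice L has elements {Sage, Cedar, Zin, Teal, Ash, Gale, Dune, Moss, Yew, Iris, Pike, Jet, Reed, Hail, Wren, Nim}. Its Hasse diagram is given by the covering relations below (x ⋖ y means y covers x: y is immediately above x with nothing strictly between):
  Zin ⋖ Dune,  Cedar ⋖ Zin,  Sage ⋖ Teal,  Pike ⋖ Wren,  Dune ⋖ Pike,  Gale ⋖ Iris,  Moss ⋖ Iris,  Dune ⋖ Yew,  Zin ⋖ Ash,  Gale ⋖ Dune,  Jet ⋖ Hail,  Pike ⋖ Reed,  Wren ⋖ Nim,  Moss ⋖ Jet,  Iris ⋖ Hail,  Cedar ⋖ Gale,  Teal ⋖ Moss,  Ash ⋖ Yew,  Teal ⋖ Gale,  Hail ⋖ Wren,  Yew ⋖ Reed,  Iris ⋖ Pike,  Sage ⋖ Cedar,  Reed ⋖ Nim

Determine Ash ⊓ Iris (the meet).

Cedar

Common lower bounds of {Ash, Iris}: Cedar, Sage.
The greatest among these is Cedar.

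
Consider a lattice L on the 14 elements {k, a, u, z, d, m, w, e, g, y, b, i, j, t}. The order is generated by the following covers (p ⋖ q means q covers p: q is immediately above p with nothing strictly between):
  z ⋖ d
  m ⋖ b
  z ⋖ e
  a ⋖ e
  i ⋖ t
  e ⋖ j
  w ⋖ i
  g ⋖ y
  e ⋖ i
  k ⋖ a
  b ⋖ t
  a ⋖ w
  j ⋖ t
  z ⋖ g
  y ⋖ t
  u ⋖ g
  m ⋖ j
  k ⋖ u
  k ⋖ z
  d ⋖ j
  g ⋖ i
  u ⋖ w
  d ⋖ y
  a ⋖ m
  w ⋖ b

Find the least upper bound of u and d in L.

y

Common upper bounds of {u, d}: t, y.
The least among these is y.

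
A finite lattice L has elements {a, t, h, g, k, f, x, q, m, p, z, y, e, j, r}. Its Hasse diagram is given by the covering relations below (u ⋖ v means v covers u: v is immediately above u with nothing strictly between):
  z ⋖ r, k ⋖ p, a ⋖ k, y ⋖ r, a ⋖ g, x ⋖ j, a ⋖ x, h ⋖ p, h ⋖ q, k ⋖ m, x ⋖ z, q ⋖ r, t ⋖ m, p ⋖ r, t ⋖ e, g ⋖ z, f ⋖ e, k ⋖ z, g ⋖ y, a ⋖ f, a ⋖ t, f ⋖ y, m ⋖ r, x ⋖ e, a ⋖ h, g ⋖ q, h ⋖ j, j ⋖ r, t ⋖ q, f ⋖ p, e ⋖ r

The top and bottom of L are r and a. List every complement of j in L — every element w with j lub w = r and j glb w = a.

Need w with j ∨ w = r and j ∧ w = a.
Checking each element gives: f, g, k, m, t, y.

f, g, k, m, t, y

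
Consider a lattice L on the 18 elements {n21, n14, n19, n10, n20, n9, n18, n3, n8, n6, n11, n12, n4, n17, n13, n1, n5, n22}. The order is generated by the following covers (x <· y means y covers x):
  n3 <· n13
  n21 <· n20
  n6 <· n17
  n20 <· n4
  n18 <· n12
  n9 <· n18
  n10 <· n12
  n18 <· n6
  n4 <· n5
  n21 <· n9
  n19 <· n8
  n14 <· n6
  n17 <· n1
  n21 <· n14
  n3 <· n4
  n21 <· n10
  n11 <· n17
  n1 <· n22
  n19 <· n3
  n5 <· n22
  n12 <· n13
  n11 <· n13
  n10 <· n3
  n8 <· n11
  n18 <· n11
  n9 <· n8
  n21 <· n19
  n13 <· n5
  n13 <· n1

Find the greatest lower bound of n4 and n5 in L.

Common lower bounds of {n4, n5}: n10, n19, n20, n21, n3, n4.
The greatest among these is n4.

n4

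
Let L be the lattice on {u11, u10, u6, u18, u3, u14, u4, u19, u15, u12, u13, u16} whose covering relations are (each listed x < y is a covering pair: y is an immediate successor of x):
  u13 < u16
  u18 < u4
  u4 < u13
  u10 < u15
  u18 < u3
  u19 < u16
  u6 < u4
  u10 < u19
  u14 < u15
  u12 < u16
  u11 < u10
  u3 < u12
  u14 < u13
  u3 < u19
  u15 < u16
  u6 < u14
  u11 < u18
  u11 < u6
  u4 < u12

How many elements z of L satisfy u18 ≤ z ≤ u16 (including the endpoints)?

The interval [u18, u16] = {u12, u13, u16, u18, u19, u3, u4}, which has 7 elements.

7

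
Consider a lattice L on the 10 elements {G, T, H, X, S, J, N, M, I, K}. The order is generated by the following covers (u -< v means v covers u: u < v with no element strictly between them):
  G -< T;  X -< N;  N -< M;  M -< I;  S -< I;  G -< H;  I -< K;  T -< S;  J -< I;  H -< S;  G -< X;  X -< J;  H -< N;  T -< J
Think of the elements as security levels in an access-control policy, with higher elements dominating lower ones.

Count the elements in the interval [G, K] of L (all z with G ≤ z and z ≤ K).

The interval [G, K] = {G, H, I, J, K, M, N, S, T, X}, which has 10 elements.

10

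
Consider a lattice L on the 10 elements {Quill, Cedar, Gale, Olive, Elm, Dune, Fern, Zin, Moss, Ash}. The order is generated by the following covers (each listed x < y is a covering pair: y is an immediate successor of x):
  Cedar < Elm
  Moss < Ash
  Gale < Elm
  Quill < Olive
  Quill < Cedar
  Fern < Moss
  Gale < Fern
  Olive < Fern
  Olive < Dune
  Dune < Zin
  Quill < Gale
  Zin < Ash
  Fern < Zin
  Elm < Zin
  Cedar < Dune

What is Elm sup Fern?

Zin

Common upper bounds of {Elm, Fern}: Ash, Zin.
The least among these is Zin.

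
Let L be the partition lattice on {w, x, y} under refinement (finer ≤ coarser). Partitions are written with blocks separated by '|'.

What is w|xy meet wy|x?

w|x|y

The meet (common refinement) of w|xy and wy|x intersects blocks pairwise, giving w|x|y.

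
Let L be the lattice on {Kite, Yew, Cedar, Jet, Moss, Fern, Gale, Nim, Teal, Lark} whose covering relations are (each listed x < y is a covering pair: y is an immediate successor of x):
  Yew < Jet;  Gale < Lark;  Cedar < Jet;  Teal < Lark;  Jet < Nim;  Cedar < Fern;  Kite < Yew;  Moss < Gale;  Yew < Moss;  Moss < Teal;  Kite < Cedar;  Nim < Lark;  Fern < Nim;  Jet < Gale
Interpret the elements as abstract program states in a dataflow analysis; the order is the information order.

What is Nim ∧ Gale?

Common lower bounds of {Nim, Gale}: Cedar, Jet, Kite, Yew.
The greatest among these is Jet.

Jet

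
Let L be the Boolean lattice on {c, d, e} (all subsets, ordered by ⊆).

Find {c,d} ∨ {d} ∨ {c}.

Under ⊆, join is union: {c,d} ∪ {d} ∪ {c} = {c,d}.

{c,d}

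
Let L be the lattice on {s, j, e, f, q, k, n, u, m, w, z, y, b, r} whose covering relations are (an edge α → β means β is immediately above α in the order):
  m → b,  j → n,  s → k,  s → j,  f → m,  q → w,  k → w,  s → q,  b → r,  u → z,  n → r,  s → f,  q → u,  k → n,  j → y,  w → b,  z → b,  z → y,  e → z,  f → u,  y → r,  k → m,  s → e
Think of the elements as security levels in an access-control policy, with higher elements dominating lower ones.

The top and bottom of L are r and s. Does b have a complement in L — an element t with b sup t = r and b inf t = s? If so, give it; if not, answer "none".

j

Need t with b ∨ t = r and b ∧ t = s.
Checking each element gives: j.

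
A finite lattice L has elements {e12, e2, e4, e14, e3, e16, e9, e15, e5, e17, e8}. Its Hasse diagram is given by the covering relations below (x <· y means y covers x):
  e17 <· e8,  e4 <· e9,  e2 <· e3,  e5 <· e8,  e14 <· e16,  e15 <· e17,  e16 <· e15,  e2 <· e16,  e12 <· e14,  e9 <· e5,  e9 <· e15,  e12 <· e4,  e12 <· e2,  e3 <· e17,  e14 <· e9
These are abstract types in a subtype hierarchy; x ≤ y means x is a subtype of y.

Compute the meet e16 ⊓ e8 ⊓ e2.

e2

Common lower bounds of {e16, e8, e2}: e12, e2.
The greatest among these is e2.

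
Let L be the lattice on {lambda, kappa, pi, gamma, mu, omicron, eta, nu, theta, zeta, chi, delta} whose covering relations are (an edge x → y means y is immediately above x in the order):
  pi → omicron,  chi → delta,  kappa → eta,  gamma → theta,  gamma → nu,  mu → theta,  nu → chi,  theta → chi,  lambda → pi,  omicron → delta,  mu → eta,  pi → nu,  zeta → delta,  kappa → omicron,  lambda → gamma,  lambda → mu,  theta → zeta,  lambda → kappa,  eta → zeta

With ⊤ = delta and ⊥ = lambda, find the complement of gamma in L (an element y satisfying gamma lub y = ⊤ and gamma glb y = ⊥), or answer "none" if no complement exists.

omicron

Need y with gamma ∨ y = delta and gamma ∧ y = lambda.
Checking each element gives: omicron.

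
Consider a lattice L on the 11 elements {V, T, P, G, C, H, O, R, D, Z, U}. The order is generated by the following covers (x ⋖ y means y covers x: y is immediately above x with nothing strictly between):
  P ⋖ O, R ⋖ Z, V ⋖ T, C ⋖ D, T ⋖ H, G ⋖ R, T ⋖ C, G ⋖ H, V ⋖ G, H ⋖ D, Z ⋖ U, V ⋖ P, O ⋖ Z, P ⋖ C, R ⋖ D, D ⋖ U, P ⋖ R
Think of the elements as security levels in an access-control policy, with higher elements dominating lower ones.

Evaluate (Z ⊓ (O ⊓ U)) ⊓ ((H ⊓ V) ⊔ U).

O

O ∧ U = O
Z ∧ O = O
H ∧ V = V
V ∨ U = U
O ∧ U = O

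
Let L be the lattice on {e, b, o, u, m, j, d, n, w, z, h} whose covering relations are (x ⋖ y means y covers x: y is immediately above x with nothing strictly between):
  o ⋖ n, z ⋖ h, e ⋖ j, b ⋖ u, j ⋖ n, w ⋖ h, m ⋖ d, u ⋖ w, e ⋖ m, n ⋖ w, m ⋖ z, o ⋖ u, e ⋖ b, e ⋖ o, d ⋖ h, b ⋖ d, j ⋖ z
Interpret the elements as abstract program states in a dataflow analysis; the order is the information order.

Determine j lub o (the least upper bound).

n

Common upper bounds of {j, o}: h, n, w.
The least among these is n.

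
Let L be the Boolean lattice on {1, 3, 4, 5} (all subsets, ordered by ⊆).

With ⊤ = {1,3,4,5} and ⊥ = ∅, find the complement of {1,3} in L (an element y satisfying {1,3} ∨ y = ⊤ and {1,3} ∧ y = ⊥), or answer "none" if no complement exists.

Need y with {1,3} ∨ y = {1,3,4,5} and {1,3} ∧ y = ∅.
Checking each element gives: {4,5}.

{4,5}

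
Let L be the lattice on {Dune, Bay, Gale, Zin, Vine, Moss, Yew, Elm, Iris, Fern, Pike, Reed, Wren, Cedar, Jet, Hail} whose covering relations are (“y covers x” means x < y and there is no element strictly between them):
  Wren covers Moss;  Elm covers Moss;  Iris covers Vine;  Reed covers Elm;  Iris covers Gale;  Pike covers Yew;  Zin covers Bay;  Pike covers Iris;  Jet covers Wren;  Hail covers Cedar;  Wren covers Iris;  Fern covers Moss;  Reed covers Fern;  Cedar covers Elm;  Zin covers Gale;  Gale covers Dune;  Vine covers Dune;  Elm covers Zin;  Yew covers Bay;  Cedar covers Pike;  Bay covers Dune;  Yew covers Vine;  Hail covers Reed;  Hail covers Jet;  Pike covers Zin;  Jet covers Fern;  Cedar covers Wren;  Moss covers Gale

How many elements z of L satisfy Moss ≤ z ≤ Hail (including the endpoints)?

The interval [Moss, Hail] = {Cedar, Elm, Fern, Hail, Jet, Moss, Reed, Wren}, which has 8 elements.

8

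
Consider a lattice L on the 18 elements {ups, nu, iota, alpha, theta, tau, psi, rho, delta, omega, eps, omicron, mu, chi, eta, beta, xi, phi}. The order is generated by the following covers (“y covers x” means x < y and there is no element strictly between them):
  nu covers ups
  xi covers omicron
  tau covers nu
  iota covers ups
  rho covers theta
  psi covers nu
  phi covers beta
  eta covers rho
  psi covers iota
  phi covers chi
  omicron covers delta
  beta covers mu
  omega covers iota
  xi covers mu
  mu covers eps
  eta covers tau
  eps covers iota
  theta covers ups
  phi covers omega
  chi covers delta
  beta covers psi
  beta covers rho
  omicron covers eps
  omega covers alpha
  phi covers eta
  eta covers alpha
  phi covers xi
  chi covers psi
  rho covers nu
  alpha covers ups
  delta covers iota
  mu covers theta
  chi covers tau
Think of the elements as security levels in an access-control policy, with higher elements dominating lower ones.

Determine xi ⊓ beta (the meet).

mu

Common lower bounds of {xi, beta}: eps, iota, mu, theta, ups.
The greatest among these is mu.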